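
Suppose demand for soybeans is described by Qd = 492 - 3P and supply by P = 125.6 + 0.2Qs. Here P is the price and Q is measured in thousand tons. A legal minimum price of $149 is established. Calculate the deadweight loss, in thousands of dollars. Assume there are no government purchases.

Rearranging supply gives Qs = 5P - 628. Equilibrium: 492 - 3P = 5P - 628, so 1120 = 8P and P* = 140, Q* = 72.
Because the floor (149) lies above the market-clearing price, it is binding.
At P = 149: Qd = 492 - 3·149 = 45 and Qs = 5·149 - 628 = 117.
Quantity traded falls to 45. At Q = 45 the demand price is (492 - 45)/3 = 149 and the supply price is (628 + 45)/5 = 134.6.
Deadweight loss = ½ · (149 - 134.6) · (72 - 45) = ½ · 14.4 · 27 = 194.4.

194.4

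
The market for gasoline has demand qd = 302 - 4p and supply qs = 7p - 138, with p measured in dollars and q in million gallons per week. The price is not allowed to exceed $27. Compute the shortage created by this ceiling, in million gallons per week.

Setting quantity demanded equal to quantity supplied, 302 - 4p = 7p - 138, gives p* = 40 and q* = 142.
The ceiling of 27 is below the equilibrium price 40, so it binds.
At p = 27: qd = 302 - 4·27 = 194 and qs = 7·27 - 138 = 51.
Shortage = qd - qs = 194 - 51 = 143.

143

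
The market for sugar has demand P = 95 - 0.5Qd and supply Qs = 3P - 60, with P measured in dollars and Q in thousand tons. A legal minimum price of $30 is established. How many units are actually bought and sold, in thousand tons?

90

Rearranging demand gives Qd = 190 - 2P. Without the control the market clears where 190 - 2P = 3P - 60, i.e. P* = 50 and Q* = 90.
The floor of 30 is below the equilibrium price 50, so it is not binding; the market clears at P* = 50, Q* = 90.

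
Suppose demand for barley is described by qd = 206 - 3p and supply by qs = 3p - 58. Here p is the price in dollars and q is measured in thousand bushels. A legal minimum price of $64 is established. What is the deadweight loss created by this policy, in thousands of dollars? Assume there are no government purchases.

1200

Equilibrium: 206 - 3p = 3p - 58, so 264 = 6p and p* = 44, q* = 74.
Because the floor (64) lies above the market-clearing price, it is binding.
At p = 64: qd = 206 - 3·64 = 14 and qs = 3·64 - 58 = 134.
Quantity traded falls to 14. At q = 14 the demand price is (206 - 14)/3 = 64 and the supply price is (58 + 14)/3 = 24.
Deadweight loss = ½ · (64 - 24) · (74 - 14) = ½ · 40 · 60 = 1200.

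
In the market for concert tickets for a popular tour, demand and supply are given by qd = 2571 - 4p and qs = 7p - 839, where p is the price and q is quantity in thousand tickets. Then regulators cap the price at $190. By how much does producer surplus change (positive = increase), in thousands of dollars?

-109320

In a free market, 2571 - 4p = 7p - 839 gives the equilibrium p* = 310, q* = 1331.
The ceiling of 190 is below the equilibrium price 310, so it binds.
At p = 190: qd = 2571 - 4·190 = 1811 and qs = 7·190 - 839 = 491.
Producer surplus without the control is ½ · (310 - 839/7) · 1331 = 1771561/14.
With the ceiling, producers sell 491 units at 190, so PS = ½ · (190 - 839/7) · 491 = 241081/14.
Change in producer surplus = 241081/14 - 1771561/14 = -109320.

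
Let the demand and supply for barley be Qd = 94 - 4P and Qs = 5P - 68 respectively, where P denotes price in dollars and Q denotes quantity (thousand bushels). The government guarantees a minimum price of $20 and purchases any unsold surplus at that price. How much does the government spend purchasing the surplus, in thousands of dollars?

360

Without the control the market clears where 94 - 4P = 5P - 68, i.e. P* = 18 and Q* = 22.
Since 20 > 18, the floor is binding.
At P = 20: Qd = 94 - 4·20 = 14 and Qs = 5·20 - 68 = 32.
Surplus = Qs - Qd = 18.
Government expenditure = surplus × support price = 18 × 20 = 360.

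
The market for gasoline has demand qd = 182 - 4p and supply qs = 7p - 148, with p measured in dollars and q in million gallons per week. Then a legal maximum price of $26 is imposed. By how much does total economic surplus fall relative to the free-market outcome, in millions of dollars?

154

Without the control the market clears where 182 - 4p = 7p - 148, i.e. p* = 30 and q* = 62.
Since 26 < 30, the ceiling is binding.
At p = 26: qd = 182 - 4·26 = 78 and qs = 7·26 - 148 = 34.
Quantity traded falls to 34. At q = 34 the demand price is (182 - 34)/4 = 37 and the supply price is (148 + 34)/7 = 26.
Deadweight loss = ½ · (37 - 26) · (62 - 34) = ½ · 11 · 28 = 154.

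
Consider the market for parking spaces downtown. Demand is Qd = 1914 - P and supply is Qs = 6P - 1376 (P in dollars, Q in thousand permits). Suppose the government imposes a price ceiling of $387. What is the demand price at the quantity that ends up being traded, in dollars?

968

Without the control the market clears where 1914 - P = 6P - 1376, i.e. P* = 470 and Q* = 1444.
Since 387 < 470, the ceiling is binding.
At P = 387: Qd = 1914 - 387 = 1527 and Qs = 6·387 - 1376 = 946.
Only 946 units reach the market. On the demand curve, the marginal buyer's willingness to pay at Q = 946 is (1914 - 946) = 968.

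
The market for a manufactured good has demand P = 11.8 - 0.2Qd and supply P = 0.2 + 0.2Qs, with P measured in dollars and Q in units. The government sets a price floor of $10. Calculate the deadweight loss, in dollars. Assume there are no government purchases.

80

Rearranging demand gives Qd = 59 - 5P; rearranging supply gives Qs = 5P - 1. In a free market, 59 - 5P = 5P - 1 gives the equilibrium P* = 6, Q* = 29.
Since 10 > 6, the floor is binding.
At P = 10: Qd = 59 - 5·10 = 9 and Qs = 5·10 - 1 = 49.
Quantity traded falls to 9. At Q = 9 the demand price is (59 - 9)/5 = 10 and the supply price is (1 + 9)/5 = 2.
Deadweight loss = ½ · (10 - 2) · (29 - 9) = ½ · 8 · 20 = 80.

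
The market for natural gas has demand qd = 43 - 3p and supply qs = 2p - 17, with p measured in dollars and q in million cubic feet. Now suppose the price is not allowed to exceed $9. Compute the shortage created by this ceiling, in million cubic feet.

15

Equilibrium: 43 - 3p = 2p - 17, so 60 = 5p and p* = 12, q* = 7.
Since 9 < 12, the ceiling is binding.
At p = 9: qd = 43 - 3·9 = 16 and qs = 2·9 - 17 = 1.
Shortage = qd - qs = 16 - 1 = 15.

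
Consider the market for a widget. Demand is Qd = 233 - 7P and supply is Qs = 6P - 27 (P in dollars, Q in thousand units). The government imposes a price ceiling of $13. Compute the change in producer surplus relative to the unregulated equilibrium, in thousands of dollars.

Equilibrium: 233 - 7P = 6P - 27, so 260 = 13P and P* = 20, Q* = 93.
Because the ceiling (13) lies below the market-clearing price, it is binding.
At P = 13: Qd = 233 - 7·13 = 142 and Qs = 6·13 - 27 = 51.
Producer surplus without the control is ½ · (20 - 4.5) · 93 = 720.75.
With the ceiling, producers sell 51 units at 13, so PS = ½ · (13 - 4.5) · 51 = 216.75.
Change in producer surplus = 216.75 - 720.75 = -504.

-504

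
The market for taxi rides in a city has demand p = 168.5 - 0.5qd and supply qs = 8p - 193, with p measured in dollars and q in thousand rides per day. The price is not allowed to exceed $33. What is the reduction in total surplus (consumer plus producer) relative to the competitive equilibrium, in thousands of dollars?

8000

Rearranging demand gives qd = 337 - 2p. Without the control the market clears where 337 - 2p = 8p - 193, i.e. p* = 53 and q* = 231.
Since 33 < 53, the ceiling is binding.
At p = 33: qd = 337 - 2·33 = 271 and qs = 8·33 - 193 = 71.
Quantity traded falls to 71. At q = 71 the demand price is (337 - 71)/2 = 133 and the supply price is (193 + 71)/8 = 33.
Deadweight loss = ½ · (133 - 33) · (231 - 71) = ½ · 100 · 160 = 8000.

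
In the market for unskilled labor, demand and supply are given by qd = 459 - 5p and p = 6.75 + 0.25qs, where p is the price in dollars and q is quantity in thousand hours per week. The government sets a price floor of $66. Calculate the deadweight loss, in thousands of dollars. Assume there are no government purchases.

810

Rearranging supply gives qs = 4p - 27. Setting quantity demanded equal to quantity supplied, 459 - 5p = 4p - 27, gives p* = 54 and q* = 189.
Since 66 > 54, the floor is binding.
At p = 66: qd = 459 - 5·66 = 129 and qs = 4·66 - 27 = 237.
Quantity traded falls to 129. At q = 129 the demand price is (459 - 129)/5 = 66 and the supply price is (27 + 129)/4 = 39.
Deadweight loss = ½ · (66 - 39) · (189 - 129) = ½ · 27 · 60 = 810.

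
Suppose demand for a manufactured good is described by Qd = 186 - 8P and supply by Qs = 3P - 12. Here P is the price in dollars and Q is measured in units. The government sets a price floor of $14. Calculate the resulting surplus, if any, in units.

Equilibrium: 186 - 8P = 3P - 12, so 198 = 11P and P* = 18, Q* = 42.
Since 14 is below P* = 18, the floor does not bind and the free-market outcome prevails.
Since the control does not bind, there is no surplus.

0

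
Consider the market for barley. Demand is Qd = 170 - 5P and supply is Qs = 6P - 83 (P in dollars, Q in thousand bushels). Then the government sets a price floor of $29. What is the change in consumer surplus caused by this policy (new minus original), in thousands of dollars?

-240

Without the control the market clears where 170 - 5P = 6P - 83, i.e. P* = 23 and Q* = 55.
Since 29 > 23, the floor is binding.
At P = 29: Qd = 170 - 5·29 = 25 and Qs = 6·29 - 83 = 91.
Consumer surplus without the control is ½ · (34 - 23) · 55 = 302.5.
With the floor, consumers buy 25 units at 29, so CS = ½ · (34 - 29) · 25 = 62.5.
Change in consumer surplus = 62.5 - 302.5 = -240.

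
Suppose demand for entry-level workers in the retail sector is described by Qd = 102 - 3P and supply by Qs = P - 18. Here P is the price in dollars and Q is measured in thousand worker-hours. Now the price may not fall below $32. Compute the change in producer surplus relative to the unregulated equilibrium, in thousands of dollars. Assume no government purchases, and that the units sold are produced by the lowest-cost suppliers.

Setting quantity demanded equal to quantity supplied, 102 - 3P = P - 18, gives P* = 30 and Q* = 12.
Since 32 > 30, the floor is binding.
At P = 32: Qd = 102 - 3·32 = 6 and Qs = 32 - 18 = 14.
Producer surplus without the control is ½ · (30 - 18) · 12 = 72.
With the floor, 6 units are sold at 32. The supply price at Q = 6 is 24, so PS = ½ · [(32 - 18) + (32 - 24)] · 6 = 66.
Change in producer surplus = 66 - 72 = -6.

-6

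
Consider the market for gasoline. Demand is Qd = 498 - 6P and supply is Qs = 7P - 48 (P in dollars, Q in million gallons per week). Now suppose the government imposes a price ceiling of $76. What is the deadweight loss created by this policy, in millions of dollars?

In a free market, 498 - 6P = 7P - 48 gives the equilibrium P* = 42, Q* = 246.
The ceiling of 76 is above the equilibrium price 42, so it is not binding; the market clears at P* = 42, Q* = 246.
Since the control does not bind, no trades are prevented and deadweight loss is zero.

0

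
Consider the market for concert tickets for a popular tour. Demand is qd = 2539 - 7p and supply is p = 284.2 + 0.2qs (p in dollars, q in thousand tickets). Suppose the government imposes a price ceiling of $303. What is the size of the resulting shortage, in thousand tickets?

324

Rearranging supply gives qs = 5p - 1421. Equilibrium: 2539 - 7p = 5p - 1421, so 3960 = 12p and p* = 330, q* = 229.
Since 303 < 330, the ceiling is binding.
At p = 303: qd = 2539 - 7·303 = 418 and qs = 5·303 - 1421 = 94.
Shortage = qd - qs = 418 - 94 = 324.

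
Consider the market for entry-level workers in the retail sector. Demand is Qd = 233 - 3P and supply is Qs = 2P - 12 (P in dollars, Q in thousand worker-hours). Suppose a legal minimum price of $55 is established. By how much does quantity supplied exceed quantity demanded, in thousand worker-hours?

Setting quantity demanded equal to quantity supplied, 233 - 3P = 2P - 12, gives P* = 49 and Q* = 86.
Since 55 > 49, the floor is binding.
At P = 55: Qd = 233 - 3·55 = 68 and Qs = 2·55 - 12 = 98.
Surplus = Qs - Qd = 98 - 68 = 30.

30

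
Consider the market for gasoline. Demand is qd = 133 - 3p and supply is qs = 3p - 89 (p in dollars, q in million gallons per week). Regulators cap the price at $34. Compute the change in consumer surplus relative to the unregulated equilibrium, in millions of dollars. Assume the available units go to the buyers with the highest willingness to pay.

In a free market, 133 - 3p = 3p - 89 gives the equilibrium p* = 37, q* = 22.
Since 34 < 37, the ceiling is binding.
At p = 34: qd = 133 - 3·34 = 31 and qs = 3·34 - 89 = 13.
Consumer surplus without the control is ½ · (133/3 - 37) · 22 = 242/3.
With the ceiling, 13 units are sold at 34 (assume they go to the highest-value buyers). The demand price at q = 13 is 40, so CS = ½ · [(133/3 - 34) + (40 - 34)] · 13 = 637/6.
Change in consumer surplus = 637/6 - 242/3 = 25.5.

25.5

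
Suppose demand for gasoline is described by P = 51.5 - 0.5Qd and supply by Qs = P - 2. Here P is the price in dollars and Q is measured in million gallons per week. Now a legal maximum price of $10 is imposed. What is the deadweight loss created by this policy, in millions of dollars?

468.75

Rearranging demand gives Qd = 103 - 2P. Setting quantity demanded equal to quantity supplied, 103 - 2P = P - 2, gives P* = 35 and Q* = 33.
Since 10 < 35, the ceiling is binding.
At P = 10: Qd = 103 - 2·10 = 83 and Qs = 10 - 2 = 8.
Quantity traded falls to 8. At Q = 8 the demand price is (103 - 8)/2 = 47.5 and the supply price is 2 + 8 = 10.
Deadweight loss = ½ · (47.5 - 10) · (33 - 8) = ½ · 37.5 · 25 = 468.75.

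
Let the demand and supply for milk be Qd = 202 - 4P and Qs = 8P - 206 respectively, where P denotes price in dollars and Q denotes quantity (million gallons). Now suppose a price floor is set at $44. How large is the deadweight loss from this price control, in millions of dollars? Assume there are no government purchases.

300

In a free market, 202 - 4P = 8P - 206 gives the equilibrium P* = 34, Q* = 66.
The floor of 44 is above the equilibrium price 34, so it binds.
At P = 44: Qd = 202 - 4·44 = 26 and Qs = 8·44 - 206 = 146.
Quantity traded falls to 26. At Q = 26 the demand price is (202 - 26)/4 = 44 and the supply price is (206 + 26)/8 = 29.
Deadweight loss = ½ · (44 - 29) · (66 - 26) = ½ · 15 · 40 = 300.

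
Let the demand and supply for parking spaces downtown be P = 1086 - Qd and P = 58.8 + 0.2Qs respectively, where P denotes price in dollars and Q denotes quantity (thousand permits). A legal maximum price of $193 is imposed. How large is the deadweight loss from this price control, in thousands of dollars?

Rearranging demand gives Qd = 1086 - P; rearranging supply gives Qs = 5P - 294. Without the control the market clears where 1086 - P = 5P - 294, i.e. P* = 230 and Q* = 856.
The ceiling of 193 is below the equilibrium price 230, so it binds.
At P = 193: Qd = 1086 - 193 = 893 and Qs = 5·193 - 294 = 671.
Quantity traded falls to 671. At Q = 671 the demand price is 1086 - 671 = 415 and the supply price is (294 + 671)/5 = 193.
Deadweight loss = ½ · (415 - 193) · (856 - 671) = ½ · 222 · 185 = 20535.

20535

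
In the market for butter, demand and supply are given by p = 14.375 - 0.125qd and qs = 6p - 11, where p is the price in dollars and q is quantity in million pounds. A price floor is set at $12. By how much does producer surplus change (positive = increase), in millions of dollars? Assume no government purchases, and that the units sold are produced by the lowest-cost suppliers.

Rearranging demand gives qd = 115 - 8p. Without the control the market clears where 115 - 8p = 6p - 11, i.e. p* = 9 and q* = 43.
The floor of 12 is above the equilibrium price 9, so it binds.
At p = 12: qd = 115 - 8·12 = 19 and qs = 6·12 - 11 = 61.
Producer surplus without the control is ½ · (9 - 11/6) · 43 = 1849/12.
With the floor, 19 units are sold at 12. The supply price at q = 19 is 5, so PS = ½ · [(12 - 11/6) + (12 - 5)] · 19 = 1957/12.
Change in producer surplus = 1957/12 - 1849/12 = 9.

9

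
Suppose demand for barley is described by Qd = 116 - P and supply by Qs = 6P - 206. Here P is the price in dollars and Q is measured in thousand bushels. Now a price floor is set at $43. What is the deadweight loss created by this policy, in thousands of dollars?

0

In a free market, 116 - P = 6P - 206 gives the equilibrium P* = 46, Q* = 70.
Since 43 is below P* = 46, the floor does not bind and the free-market outcome prevails.
Since the control does not bind, no trades are prevented and deadweight loss is zero.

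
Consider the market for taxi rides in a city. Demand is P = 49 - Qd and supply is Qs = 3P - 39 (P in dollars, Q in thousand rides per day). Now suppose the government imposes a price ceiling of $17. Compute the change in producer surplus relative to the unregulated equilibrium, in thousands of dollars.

-97.5

Rearranging demand gives Qd = 49 - P. Equilibrium: 49 - P = 3P - 39, so 88 = 4P and P* = 22, Q* = 27.
The ceiling of 17 is below the equilibrium price 22, so it binds.
At P = 17: Qd = 49 - 17 = 32 and Qs = 3·17 - 39 = 12.
Producer surplus without the control is ½ · (22 - 13) · 27 = 121.5.
With the ceiling, producers sell 12 units at 17, so PS = ½ · (17 - 13) · 12 = 24.
Change in producer surplus = 24 - 121.5 = -97.5.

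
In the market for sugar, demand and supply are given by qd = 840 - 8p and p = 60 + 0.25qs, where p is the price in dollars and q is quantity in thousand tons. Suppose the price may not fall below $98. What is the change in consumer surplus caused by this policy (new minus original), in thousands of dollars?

-704

Rearranging supply gives qs = 4p - 240. Equilibrium: 840 - 8p = 4p - 240, so 1080 = 12p and p* = 90, q* = 120.
Because the floor (98) lies above the market-clearing price, it is binding.
At p = 98: qd = 840 - 8·98 = 56 and qs = 4·98 - 240 = 152.
Consumer surplus without the control is ½ · (105 - 90) · 120 = 900.
With the floor, consumers buy 56 units at 98, so CS = ½ · (105 - 98) · 56 = 196.
Change in consumer surplus = 196 - 900 = -704.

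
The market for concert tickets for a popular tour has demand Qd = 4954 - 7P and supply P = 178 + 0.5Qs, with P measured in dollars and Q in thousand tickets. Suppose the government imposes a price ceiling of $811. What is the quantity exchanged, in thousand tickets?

824

Rearranging supply gives Qs = 2P - 356. Without the control the market clears where 4954 - 7P = 2P - 356, i.e. P* = 590 and Q* = 824.
The ceiling of 811 is above the equilibrium price 590, so it is not binding; the market clears at P* = 590, Q* = 824.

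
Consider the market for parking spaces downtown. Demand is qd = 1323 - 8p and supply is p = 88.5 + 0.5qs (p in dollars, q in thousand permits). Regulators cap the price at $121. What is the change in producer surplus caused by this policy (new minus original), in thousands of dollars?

Rearranging supply gives qs = 2p - 177. Setting quantity demanded equal to quantity supplied, 1323 - 8p = 2p - 177, gives p* = 150 and q* = 123.
Since 121 < 150, the ceiling is binding.
At p = 121: qd = 1323 - 8·121 = 355 and qs = 2·121 - 177 = 65.
Producer surplus without the control is ½ · (150 - 88.5) · 123 = 3782.25.
With the ceiling, producers sell 65 units at 121, so PS = ½ · (121 - 88.5) · 65 = 1056.25.
Change in producer surplus = 1056.25 - 3782.25 = -2726.

-2726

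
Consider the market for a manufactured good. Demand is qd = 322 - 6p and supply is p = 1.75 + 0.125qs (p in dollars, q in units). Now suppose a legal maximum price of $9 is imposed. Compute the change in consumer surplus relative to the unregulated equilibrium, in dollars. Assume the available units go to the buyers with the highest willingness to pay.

-330

Rearranging supply gives qs = 8p - 14. Setting quantity demanded equal to quantity supplied, 322 - 6p = 8p - 14, gives p* = 24 and q* = 178.
Because the ceiling (9) lies below the market-clearing price, it is binding.
At p = 9: qd = 322 - 6·9 = 268 and qs = 8·9 - 14 = 58.
Consumer surplus without the control is ½ · (161/3 - 24) · 178 = 7921/3.
With the ceiling, 58 units are sold at 9 (assume they go to the highest-value buyers). The demand price at q = 58 is 44, so CS = ½ · [(161/3 - 9) + (44 - 9)] · 58 = 6931/3.
Change in consumer surplus = 6931/3 - 7921/3 = -330.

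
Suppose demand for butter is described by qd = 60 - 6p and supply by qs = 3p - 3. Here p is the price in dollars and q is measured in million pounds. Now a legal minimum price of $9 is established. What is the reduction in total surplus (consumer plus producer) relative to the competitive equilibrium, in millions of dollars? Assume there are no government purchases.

36

In a free market, 60 - 6p = 3p - 3 gives the equilibrium p* = 7, q* = 18.
The floor of 9 is above the equilibrium price 7, so it binds.
At p = 9: qd = 60 - 6·9 = 6 and qs = 3·9 - 3 = 24.
Quantity traded falls to 6. At q = 6 the demand price is (60 - 6)/6 = 9 and the supply price is (3 + 6)/3 = 3.
Deadweight loss = ½ · (9 - 3) · (18 - 6) = ½ · 6 · 12 = 36.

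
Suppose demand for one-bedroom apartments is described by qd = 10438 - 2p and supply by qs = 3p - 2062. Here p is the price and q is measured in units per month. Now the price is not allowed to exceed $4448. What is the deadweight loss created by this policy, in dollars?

Equilibrium: 10438 - 2p = 3p - 2062, so 12500 = 5p and p* = 2500, q* = 5438.
Since 4448 is above p* = 2500, the ceiling does not bind and the free-market outcome prevails.
Since the control does not bind, no trades are prevented and deadweight loss is zero.

0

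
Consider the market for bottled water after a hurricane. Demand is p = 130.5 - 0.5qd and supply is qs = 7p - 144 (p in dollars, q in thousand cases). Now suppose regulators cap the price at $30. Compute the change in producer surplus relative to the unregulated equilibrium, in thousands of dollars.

Rearranging demand gives qd = 261 - 2p. In a free market, 261 - 2p = 7p - 144 gives the equilibrium p* = 45, q* = 171.
Because the ceiling (30) lies below the market-clearing price, it is binding.
At p = 30: qd = 261 - 2·30 = 201 and qs = 7·30 - 144 = 66.
Producer surplus without the control is ½ · (45 - 144/7) · 171 = 29241/14.
With the ceiling, producers sell 66 units at 30, so PS = ½ · (30 - 144/7) · 66 = 2178/7.
Change in producer surplus = 2178/7 - 29241/14 = -1777.5.

-1777.5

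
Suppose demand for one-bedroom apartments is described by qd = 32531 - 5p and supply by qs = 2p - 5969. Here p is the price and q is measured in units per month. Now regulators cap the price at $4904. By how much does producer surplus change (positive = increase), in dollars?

Without the control the market clears where 32531 - 5p = 2p - 5969, i.e. p* = 5500 and q* = 5031.
Because the ceiling (4904) lies below the market-clearing price, it is binding.
At p = 4904: qd = 32531 - 5·4904 = 8011 and qs = 2·4904 - 5969 = 3839.
Producer surplus without the control is ½ · (5500 - 2984.5) · 5031 = 6327740.25.
With the ceiling, producers sell 3839 units at 4904, so PS = ½ · (4904 - 2984.5) · 3839 = 3684480.25.
Change in producer surplus = 3684480.25 - 6327740.25 = -2643260.

-2643260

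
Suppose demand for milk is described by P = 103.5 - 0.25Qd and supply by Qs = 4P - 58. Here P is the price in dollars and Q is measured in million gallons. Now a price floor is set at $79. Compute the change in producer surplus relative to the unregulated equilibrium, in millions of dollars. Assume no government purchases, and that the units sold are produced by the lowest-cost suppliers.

Rearranging demand gives Qd = 414 - 4P. Without the control the market clears where 414 - 4P = 4P - 58, i.e. P* = 59 and Q* = 178.
Since 79 > 59, the floor is binding.
At P = 79: Qd = 414 - 4·79 = 98 and Qs = 4·79 - 58 = 258.
Producer surplus without the control is ½ · (59 - 14.5) · 178 = 3960.5.
With the floor, 98 units are sold at 79. The supply price at Q = 98 is 39, so PS = ½ · [(79 - 14.5) + (79 - 39)] · 98 = 5120.5.
Change in producer surplus = 5120.5 - 3960.5 = 1160.

1160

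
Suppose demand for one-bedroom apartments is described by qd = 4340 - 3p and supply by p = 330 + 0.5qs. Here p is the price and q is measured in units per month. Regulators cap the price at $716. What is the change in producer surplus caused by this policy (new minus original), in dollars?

-299904

Rearranging supply gives qs = 2p - 660. Setting quantity demanded equal to quantity supplied, 4340 - 3p = 2p - 660, gives p* = 1000 and q* = 1340.
Because the ceiling (716) lies below the market-clearing price, it is binding.
At p = 716: qd = 4340 - 3·716 = 2192 and qs = 2·716 - 660 = 772.
Producer surplus without the control is ½ · (1000 - 330) · 1340 = 448900.
With the ceiling, producers sell 772 units at 716, so PS = ½ · (716 - 330) · 772 = 148996.
Change in producer surplus = 148996 - 448900 = -299904.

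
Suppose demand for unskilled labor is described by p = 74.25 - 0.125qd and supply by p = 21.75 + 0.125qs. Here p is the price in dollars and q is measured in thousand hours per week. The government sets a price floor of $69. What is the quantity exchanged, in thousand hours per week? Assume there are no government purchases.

42

Rearranging demand gives qd = 594 - 8p; rearranging supply gives qs = 8p - 174. Without the control the market clears where 594 - 8p = 8p - 174, i.e. p* = 48 and q* = 210.
Because the floor (69) lies above the market-clearing price, it is binding.
At p = 69: qd = 594 - 8·69 = 42 and qs = 8·69 - 174 = 378.
The quantity actually transacted is the short side, demand: 42.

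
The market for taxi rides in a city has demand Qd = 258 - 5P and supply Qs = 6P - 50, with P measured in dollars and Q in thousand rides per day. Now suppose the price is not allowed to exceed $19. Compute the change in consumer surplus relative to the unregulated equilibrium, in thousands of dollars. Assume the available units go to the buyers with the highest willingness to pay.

284.4

Without the control the market clears where 258 - 5P = 6P - 50, i.e. P* = 28 and Q* = 118.
Since 19 < 28, the ceiling is binding.
At P = 19: Qd = 258 - 5·19 = 163 and Qs = 6·19 - 50 = 64.
Consumer surplus without the control is ½ · (51.6 - 28) · 118 = 1392.4.
With the ceiling, 64 units are sold at 19 (assume they go to the highest-value buyers). The demand price at Q = 64 is 38.8, so CS = ½ · [(51.6 - 19) + (38.8 - 19)] · 64 = 1676.8.
Change in consumer surplus = 1676.8 - 1392.4 = 284.4.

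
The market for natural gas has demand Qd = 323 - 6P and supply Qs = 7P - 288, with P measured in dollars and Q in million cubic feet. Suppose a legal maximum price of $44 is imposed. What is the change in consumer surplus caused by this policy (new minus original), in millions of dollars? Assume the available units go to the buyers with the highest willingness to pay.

In a free market, 323 - 6P = 7P - 288 gives the equilibrium P* = 47, Q* = 41.
Since 44 < 47, the ceiling is binding.
At P = 44: Qd = 323 - 6·44 = 59 and Qs = 7·44 - 288 = 20.
Consumer surplus without the control is ½ · (323/6 - 47) · 41 = 1681/12.
With the ceiling, 20 units are sold at 44 (assume they go to the highest-value buyers). The demand price at Q = 20 is 50.5, so CS = ½ · [(323/6 - 44) + (50.5 - 44)] · 20 = 490/3.
Change in consumer surplus = 490/3 - 1681/12 = 23.25.

23.25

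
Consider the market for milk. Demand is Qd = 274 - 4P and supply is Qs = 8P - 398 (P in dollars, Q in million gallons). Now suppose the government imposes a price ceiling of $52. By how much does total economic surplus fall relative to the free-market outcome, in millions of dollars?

Without the control the market clears where 274 - 4P = 8P - 398, i.e. P* = 56 and Q* = 50.
Because the ceiling (52) lies below the market-clearing price, it is binding.
At P = 52: Qd = 274 - 4·52 = 66 and Qs = 8·52 - 398 = 18.
Quantity traded falls to 18. At Q = 18 the demand price is (274 - 18)/4 = 64 and the supply price is (398 + 18)/8 = 52.
Deadweight loss = ½ · (64 - 52) · (50 - 18) = ½ · 12 · 32 = 192.

192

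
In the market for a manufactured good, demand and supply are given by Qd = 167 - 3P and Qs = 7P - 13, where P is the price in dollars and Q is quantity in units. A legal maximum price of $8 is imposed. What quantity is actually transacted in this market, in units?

Without the control the market clears where 167 - 3P = 7P - 13, i.e. P* = 18 and Q* = 113.
The ceiling of 8 is below the equilibrium price 18, so it binds.
At P = 8: Qd = 167 - 3·8 = 143 and Qs = 7·8 - 13 = 43.
The quantity actually transacted is the short side, supply: 43.

43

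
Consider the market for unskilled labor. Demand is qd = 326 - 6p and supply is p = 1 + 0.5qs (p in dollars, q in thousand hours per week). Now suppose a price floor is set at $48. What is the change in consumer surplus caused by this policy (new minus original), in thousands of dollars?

-413

Rearranging supply gives qs = 2p - 2. In a free market, 326 - 6p = 2p - 2 gives the equilibrium p* = 41, q* = 80.
The floor of 48 is above the equilibrium price 41, so it binds.
At p = 48: qd = 326 - 6·48 = 38 and qs = 2·48 - 2 = 94.
Consumer surplus without the control is ½ · (163/3 - 41) · 80 = 1600/3.
With the floor, consumers buy 38 units at 48, so CS = ½ · (163/3 - 48) · 38 = 361/3.
Change in consumer surplus = 361/3 - 1600/3 = -413.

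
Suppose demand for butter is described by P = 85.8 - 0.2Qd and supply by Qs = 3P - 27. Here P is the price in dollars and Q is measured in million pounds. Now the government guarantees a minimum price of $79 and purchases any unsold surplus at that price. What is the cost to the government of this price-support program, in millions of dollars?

Rearranging demand gives Qd = 429 - 5P. Setting quantity demanded equal to quantity supplied, 429 - 5P = 3P - 27, gives P* = 57 and Q* = 144.
The floor of 79 is above the equilibrium price 57, so it binds.
At P = 79: Qd = 429 - 5·79 = 34 and Qs = 3·79 - 27 = 210.
Surplus = Qs - Qd = 176.
Government expenditure = surplus × support price = 176 × 79 = 13904.

13904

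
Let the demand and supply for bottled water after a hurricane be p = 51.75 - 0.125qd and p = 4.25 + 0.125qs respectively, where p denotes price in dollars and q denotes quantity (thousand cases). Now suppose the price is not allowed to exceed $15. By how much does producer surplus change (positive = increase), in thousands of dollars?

Rearranging demand gives qd = 414 - 8p; rearranging supply gives qs = 8p - 34. Equilibrium: 414 - 8p = 8p - 34, so 448 = 16p and p* = 28, q* = 190.
Since 15 < 28, the ceiling is binding.
At p = 15: qd = 414 - 8·15 = 294 and qs = 8·15 - 34 = 86.
Producer surplus without the control is ½ · (28 - 4.25) · 190 = 2256.25.
With the ceiling, producers sell 86 units at 15, so PS = ½ · (15 - 4.25) · 86 = 462.25.
Change in producer surplus = 462.25 - 2256.25 = -1794.

-1794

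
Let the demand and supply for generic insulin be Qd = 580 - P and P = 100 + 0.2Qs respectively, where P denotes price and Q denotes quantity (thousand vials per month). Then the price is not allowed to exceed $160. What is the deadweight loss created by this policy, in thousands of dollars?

6000

Rearranging supply gives Qs = 5P - 500. Setting quantity demanded equal to quantity supplied, 580 - P = 5P - 500, gives P* = 180 and Q* = 400.
Since 160 < 180, the ceiling is binding.
At P = 160: Qd = 580 - 160 = 420 and Qs = 5·160 - 500 = 300.
Quantity traded falls to 300. At Q = 300 the demand price is 580 - 300 = 280 and the supply price is (500 + 300)/5 = 160.
Deadweight loss = ½ · (280 - 160) · (400 - 300) = ½ · 120 · 100 = 6000.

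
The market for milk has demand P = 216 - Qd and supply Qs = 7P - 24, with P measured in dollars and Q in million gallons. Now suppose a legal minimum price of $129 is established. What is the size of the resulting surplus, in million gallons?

Rearranging demand gives Qd = 216 - P. In a free market, 216 - P = 7P - 24 gives the equilibrium P* = 30, Q* = 186.
The floor of 129 is above the equilibrium price 30, so it binds.
At P = 129: Qd = 216 - 129 = 87 and Qs = 7·129 - 24 = 879.
Surplus = Qs - Qd = 879 - 87 = 792.

792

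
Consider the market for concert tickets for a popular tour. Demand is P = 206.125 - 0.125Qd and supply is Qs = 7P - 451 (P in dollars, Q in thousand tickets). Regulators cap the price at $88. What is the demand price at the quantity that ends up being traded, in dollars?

Rearranging demand gives Qd = 1649 - 8P. Without the control the market clears where 1649 - 8P = 7P - 451, i.e. P* = 140 and Q* = 529.
The ceiling of 88 is below the equilibrium price 140, so it binds.
At P = 88: Qd = 1649 - 8·88 = 945 and Qs = 7·88 - 451 = 165.
Only 165 units reach the market. On the demand curve, the marginal buyer's willingness to pay at Q = 165 is (1649 - 165)/8 = 185.5.

185.5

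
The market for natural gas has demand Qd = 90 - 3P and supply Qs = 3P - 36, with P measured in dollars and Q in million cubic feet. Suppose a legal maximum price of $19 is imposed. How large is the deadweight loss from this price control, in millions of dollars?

Without the control the market clears where 90 - 3P = 3P - 36, i.e. P* = 21 and Q* = 27.
The ceiling of 19 is below the equilibrium price 21, so it binds.
At P = 19: Qd = 90 - 3·19 = 33 and Qs = 3·19 - 36 = 21.
Quantity traded falls to 21. At Q = 21 the demand price is (90 - 21)/3 = 23 and the supply price is (36 + 21)/3 = 19.
Deadweight loss = ½ · (23 - 19) · (27 - 21) = ½ · 4 · 6 = 12.

12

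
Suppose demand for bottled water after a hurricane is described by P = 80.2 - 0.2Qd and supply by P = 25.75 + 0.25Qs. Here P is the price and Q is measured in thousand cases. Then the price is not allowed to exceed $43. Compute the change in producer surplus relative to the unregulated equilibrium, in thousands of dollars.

Rearranging demand gives Qd = 401 - 5P; rearranging supply gives Qs = 4P - 103. In a free market, 401 - 5P = 4P - 103 gives the equilibrium P* = 56, Q* = 121.
Because the ceiling (43) lies below the market-clearing price, it is binding.
At P = 43: Qd = 401 - 5·43 = 186 and Qs = 4·43 - 103 = 69.
Producer surplus without the control is ½ · (56 - 25.75) · 121 = 1830.125.
With the ceiling, producers sell 69 units at 43, so PS = ½ · (43 - 25.75) · 69 = 595.125.
Change in producer surplus = 595.125 - 1830.125 = -1235.

-1235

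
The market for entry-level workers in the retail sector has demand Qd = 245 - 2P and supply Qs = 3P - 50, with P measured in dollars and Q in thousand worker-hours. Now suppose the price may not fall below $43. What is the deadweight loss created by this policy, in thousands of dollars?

0

Equilibrium: 245 - 2P = 3P - 50, so 295 = 5P and P* = 59, Q* = 127.
The floor of 43 is below the equilibrium price 59, so it is not binding; the market clears at P* = 59, Q* = 127.
Since the control does not bind, no trades are prevented and deadweight loss is zero.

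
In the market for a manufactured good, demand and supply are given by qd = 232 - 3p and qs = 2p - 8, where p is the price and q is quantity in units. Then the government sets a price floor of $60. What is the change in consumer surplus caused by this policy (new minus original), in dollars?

Setting quantity demanded equal to quantity supplied, 232 - 3p = 2p - 8, gives p* = 48 and q* = 88.
Because the floor (60) lies above the market-clearing price, it is binding.
At p = 60: qd = 232 - 3·60 = 52 and qs = 2·60 - 8 = 112.
Consumer surplus without the control is ½ · (232/3 - 48) · 88 = 3872/3.
With the floor, consumers buy 52 units at 60, so CS = ½ · (232/3 - 60) · 52 = 1352/3.
Change in consumer surplus = 1352/3 - 3872/3 = -840.

-840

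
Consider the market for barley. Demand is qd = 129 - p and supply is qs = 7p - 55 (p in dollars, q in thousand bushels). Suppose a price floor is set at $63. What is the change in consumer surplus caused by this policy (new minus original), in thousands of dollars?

-3440

Setting quantity demanded equal to quantity supplied, 129 - p = 7p - 55, gives p* = 23 and q* = 106.
Because the floor (63) lies above the market-clearing price, it is binding.
At p = 63: qd = 129 - 63 = 66 and qs = 7·63 - 55 = 386.
Consumer surplus without the control is ½ · (129 - 23) · 106 = 5618.
With the floor, consumers buy 66 units at 63, so CS = ½ · (129 - 63) · 66 = 2178.
Change in consumer surplus = 2178 - 5618 = -3440.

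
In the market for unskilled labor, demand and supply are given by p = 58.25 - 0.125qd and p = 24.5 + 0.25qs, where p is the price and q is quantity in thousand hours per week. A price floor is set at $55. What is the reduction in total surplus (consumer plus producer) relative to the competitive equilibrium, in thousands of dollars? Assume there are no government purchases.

768

Rearranging demand gives qd = 466 - 8p; rearranging supply gives qs = 4p - 98. Equilibrium: 466 - 8p = 4p - 98, so 564 = 12p and p* = 47, q* = 90.
Because the floor (55) lies above the market-clearing price, it is binding.
At p = 55: qd = 466 - 8·55 = 26 and qs = 4·55 - 98 = 122.
Quantity traded falls to 26. At q = 26 the demand price is (466 - 26)/8 = 55 and the supply price is (98 + 26)/4 = 31.
Deadweight loss = ½ · (55 - 31) · (90 - 26) = ½ · 24 · 64 = 768.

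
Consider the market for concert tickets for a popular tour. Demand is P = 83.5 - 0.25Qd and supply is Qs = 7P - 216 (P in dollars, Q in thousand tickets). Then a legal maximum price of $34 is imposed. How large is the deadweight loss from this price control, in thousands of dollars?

Rearranging demand gives Qd = 334 - 4P. Without the control the market clears where 334 - 4P = 7P - 216, i.e. P* = 50 and Q* = 134.
The ceiling of 34 is below the equilibrium price 50, so it binds.
At P = 34: Qd = 334 - 4·34 = 198 and Qs = 7·34 - 216 = 22.
Quantity traded falls to 22. At Q = 22 the demand price is (334 - 22)/4 = 78 and the supply price is (216 + 22)/7 = 34.
Deadweight loss = ½ · (78 - 34) · (134 - 22) = ½ · 44 · 112 = 2464.

2464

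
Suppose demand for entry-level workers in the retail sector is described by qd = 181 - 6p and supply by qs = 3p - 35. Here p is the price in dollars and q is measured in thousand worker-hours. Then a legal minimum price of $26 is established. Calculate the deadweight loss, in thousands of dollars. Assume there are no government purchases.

In a free market, 181 - 6p = 3p - 35 gives the equilibrium p* = 24, q* = 37.
Because the floor (26) lies above the market-clearing price, it is binding.
At p = 26: qd = 181 - 6·26 = 25 and qs = 3·26 - 35 = 43.
Quantity traded falls to 25. At q = 25 the demand price is (181 - 25)/6 = 26 and the supply price is (35 + 25)/3 = 20.
Deadweight loss = ½ · (26 - 20) · (37 - 25) = ½ · 6 · 12 = 36.

36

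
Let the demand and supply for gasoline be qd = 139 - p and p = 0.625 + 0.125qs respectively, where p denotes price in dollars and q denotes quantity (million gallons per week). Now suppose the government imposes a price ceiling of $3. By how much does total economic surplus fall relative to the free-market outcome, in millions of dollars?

6084

Rearranging supply gives qs = 8p - 5. Equilibrium: 139 - p = 8p - 5, so 144 = 9p and p* = 16, q* = 123.
The ceiling of 3 is below the equilibrium price 16, so it binds.
At p = 3: qd = 139 - 3 = 136 and qs = 8·3 - 5 = 19.
Quantity traded falls to 19. At q = 19 the demand price is 139 - 19 = 120 and the supply price is (5 + 19)/8 = 3.
Deadweight loss = ½ · (120 - 3) · (123 - 19) = ½ · 117 · 104 = 6084.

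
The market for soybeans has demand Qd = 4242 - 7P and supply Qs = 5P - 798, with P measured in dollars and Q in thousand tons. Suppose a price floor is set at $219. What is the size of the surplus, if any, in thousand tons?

In a free market, 4242 - 7P = 5P - 798 gives the equilibrium P* = 420, Q* = 1302.
The floor of 219 is below the equilibrium price 420, so it is not binding; the market clears at P* = 420, Q* = 1302.
Since the control does not bind, there is no surplus.

0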